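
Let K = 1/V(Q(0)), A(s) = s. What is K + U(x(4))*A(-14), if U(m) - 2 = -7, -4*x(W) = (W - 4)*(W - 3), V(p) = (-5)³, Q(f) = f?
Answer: 8749/125 ≈ 69.992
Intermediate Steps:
V(p) = -125
x(W) = -(-4 + W)*(-3 + W)/4 (x(W) = -(W - 4)*(W - 3)/4 = -(-4 + W)*(-3 + W)/4)
U(m) = -5 (U(m) = 2 - 7 = -5)
K = -1/125 (K = 1/(-125) = -1/125 ≈ -0.0080000)
K + U(x(4))*A(-14) = -1/125 - 5*(-14) = -1/125 + 70 = 8749/125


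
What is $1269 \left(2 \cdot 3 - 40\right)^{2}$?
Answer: $1466964$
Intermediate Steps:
$1269 \left(2 \cdot 3 - 40\right)^{2} = 1269 \left(6 - 40\right)^{2} = 1269 \left(-34\right)^{2} = 1269 \cdot 1156 = 1466964$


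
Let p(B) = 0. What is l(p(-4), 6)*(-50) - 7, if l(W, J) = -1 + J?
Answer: -257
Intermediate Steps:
l(p(-4), 6)*(-50) - 7 = (-1 + 6)*(-50) - 7 = 5*(-50) - 7 = -250 - 7 = -257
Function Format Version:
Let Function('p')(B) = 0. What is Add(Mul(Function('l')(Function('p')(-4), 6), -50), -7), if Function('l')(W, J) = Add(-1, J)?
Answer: -257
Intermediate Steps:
Add(Mul(Function('l')(Function('p')(-4), 6), -50), -7) = Add(Mul(Add(-1, 6), -50), -7) = Add(Mul(5, -50), -7) = Add(-250, -7) = -257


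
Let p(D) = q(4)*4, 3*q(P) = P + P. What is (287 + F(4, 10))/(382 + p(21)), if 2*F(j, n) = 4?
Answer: 867/1178 ≈ 0.73599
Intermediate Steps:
q(P) = 2*P/3 (q(P) = (P + P)/3 = (2*P)/3 = 2*P/3)
F(j, n) = 2 (F(j, n) = (½)*4 = 2)
p(D) = 32/3 (p(D) = ((⅔)*4)*4 = (8/3)*4 = 32/3)
(287 + F(4, 10))/(382 + p(21)) = (287 + 2)/(382 + 32/3) = 289/(1178/3) = 289*(3/1178) = 867/1178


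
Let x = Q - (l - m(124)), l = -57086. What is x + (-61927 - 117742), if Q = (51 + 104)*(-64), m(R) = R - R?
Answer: -132503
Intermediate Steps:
m(R) = 0
Q = -9920 (Q = 155*(-64) = -9920)
x = 47166 (x = -9920 - (-57086 - 1*0) = -9920 - (-57086 + 0) = -9920 - 1*(-57086) = -9920 + 57086 = 47166)
x + (-61927 - 117742) = 47166 + (-61927 - 117742) = 47166 - 179669 = -132503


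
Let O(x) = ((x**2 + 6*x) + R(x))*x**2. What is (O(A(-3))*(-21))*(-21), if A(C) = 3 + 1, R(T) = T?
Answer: 310464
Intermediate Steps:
A(C) = 4
O(x) = x**2*(x**2 + 7*x) (O(x) = ((x**2 + 6*x) + x)*x**2 = (x**2 + 7*x)*x**2 = x**2*(x**2 + 7*x))
(O(A(-3))*(-21))*(-21) = ((4**3*(7 + 4))*(-21))*(-21) = ((64*11)*(-21))*(-21) = (704*(-21))*(-21) = -14784*(-21) = 310464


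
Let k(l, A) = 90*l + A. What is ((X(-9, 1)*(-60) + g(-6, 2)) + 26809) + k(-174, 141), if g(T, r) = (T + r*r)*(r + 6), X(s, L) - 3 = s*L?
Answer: 11634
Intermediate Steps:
X(s, L) = 3 + L*s (X(s, L) = 3 + s*L = 3 + L*s)
g(T, r) = (6 + r)*(T + r**2) (g(T, r) = (T + r**2)*(6 + r) = (6 + r)*(T + r**2))
k(l, A) = A + 90*l
((X(-9, 1)*(-60) + g(-6, 2)) + 26809) + k(-174, 141) = (((3 + 1*(-9))*(-60) + (2**3 + 6*(-6) + 6*2**2 - 6*2)) + 26809) + (141 + 90*(-174)) = (((3 - 9)*(-60) + (8 - 36 + 6*4 - 12)) + 26809) + (141 - 15660) = ((-6*(-60) + (8 - 36 + 24 - 12)) + 26809) - 15519 = ((360 - 16) + 26809) - 15519 = (344 + 26809) - 15519 = 27153 - 15519 = 11634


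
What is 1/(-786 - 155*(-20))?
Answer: 1/2314 ≈ 0.00043215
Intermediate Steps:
1/(-786 - 155*(-20)) = 1/(-786 + 3100) = 1/2314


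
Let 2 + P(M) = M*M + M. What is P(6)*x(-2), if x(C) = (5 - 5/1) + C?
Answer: -80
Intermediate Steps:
P(M) = -2 + M + M**2 (P(M) = -2 + (M*M + M) = -2 + (M**2 + M) = -2 + (M + M**2) = -2 + M + M**2)
x(C) = C (x(C) = (5 - 5*1) + C = (5 - 5) + C = 0 + C = C)
P(6)*x(-2) = (-2 + 6 + 6**2)*(-2) = (-2 + 6 + 36)*(-2) = 40*(-2) = -80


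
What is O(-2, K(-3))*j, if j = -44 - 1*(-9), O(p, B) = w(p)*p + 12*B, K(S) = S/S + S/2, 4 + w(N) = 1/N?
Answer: -105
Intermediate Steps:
w(N) = -4 + 1/N
K(S) = 1 + S/2 (K(S) = 1 + S*(½) = 1 + S/2)
O(p, B) = 12*B + p*(-4 + 1/p) (O(p, B) = (-4 + 1/p)*p + 12*B = p*(-4 + 1/p) + 12*B = 12*B + p*(-4 + 1/p))
j = -35 (j = -44 + 9 = -35)
O(-2, K(-3))*j = (1 - 4*(-2) + 12*(1 + (½)*(-3)))*(-35) = (1 + 8 + 12*(1 - 3/2))*(-35) = (1 + 8 + 12*(-½))*(-35) = (1 + 8 - 6)*(-35) = 3*(-35) = -105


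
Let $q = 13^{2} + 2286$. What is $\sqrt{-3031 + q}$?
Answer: $24 i \approx 24.0 i$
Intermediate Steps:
$q = 2455$ ($q = 169 + 2286 = 2455$)
$\sqrt{-3031 + q} = \sqrt{-3031 + 2455} = \sqrt{-576} = 24 i$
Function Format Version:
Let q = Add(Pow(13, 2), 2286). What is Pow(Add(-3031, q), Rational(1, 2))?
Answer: Mul(24, I) ≈ Mul(24.000, I)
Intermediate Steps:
q = 2455 (q = Add(169, 2286) = 2455)
Pow(Add(-3031, q), Rational(1, 2)) = Pow(Add(-3031, 2455), Rational(1, 2)) = Pow(-576, Rational(1, 2)) = Mul(24, I)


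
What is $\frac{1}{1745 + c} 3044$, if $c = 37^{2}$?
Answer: $\frac{1522}{1557} \approx 0.97752$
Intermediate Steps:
$c = 1369$
$\frac{1}{1745 + c} 3044 = \frac{1}{1745 + 1369} \cdot 3044 = \frac{1}{3114} \cdot 3044 = \frac{1522}{1557}$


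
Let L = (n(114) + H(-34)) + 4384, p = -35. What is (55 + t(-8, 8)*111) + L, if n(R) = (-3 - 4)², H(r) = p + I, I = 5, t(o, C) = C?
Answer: 5346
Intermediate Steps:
H(r) = -30 (H(r) = -35 + 5 = -30)
n(R) = 49 (n(R) = (-7)² = 49)
L = 4403 (L = (49 - 30) + 4384 = 19 + 4384 = 4403)
(55 + t(-8, 8)*111) + L = (55 + 8*111) + 4403 = (55 + 888) + 4403 = 943 + 4403 = 5346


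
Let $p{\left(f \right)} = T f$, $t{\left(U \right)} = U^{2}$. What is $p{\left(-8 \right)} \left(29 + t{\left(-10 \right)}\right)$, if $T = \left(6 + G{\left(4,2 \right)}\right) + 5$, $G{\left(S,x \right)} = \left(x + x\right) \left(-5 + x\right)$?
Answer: $1032$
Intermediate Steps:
$G{\left(S,x \right)} = 2 x \left(-5 + x\right)$
$T = -1$ ($T = \left(6 + 2 \cdot 2 \left(-5 + 2\right)\right) + 5 = \left(6 + 2 \cdot 2 \left(-3\right)\right) + 5 = \left(6 - 12\right) + 5 = -6 + 5 = -1$)
$p{\left(f \right)} = - f$
$p{\left(-8 \right)} \left(29 + t{\left(-10 \right)}\right) = \left(-1\right) \left(-8\right) \left(29 + \left(-10\right)^{2}\right) = 8 \left(29 + 100\right) = 8 \cdot 129 = 1032$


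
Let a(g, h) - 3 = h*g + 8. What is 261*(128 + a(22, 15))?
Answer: 122409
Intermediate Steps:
a(g, h) = 11 + g*h (a(g, h) = 3 + (h*g + 8) = 3 + (g*h + 8) = 3 + (8 + g*h) = 11 + g*h)
261*(128 + a(22, 15)) = 261*(128 + (11 + 22*15)) = 261*(128 + (11 + 330)) = 261*(128 + 341) = 261*469 = 122409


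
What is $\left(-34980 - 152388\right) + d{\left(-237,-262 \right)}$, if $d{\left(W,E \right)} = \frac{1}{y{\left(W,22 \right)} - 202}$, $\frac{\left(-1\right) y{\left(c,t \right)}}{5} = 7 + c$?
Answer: $- \frac{177624863}{948} \approx -1.8737 \cdot 10^{5}$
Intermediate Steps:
$y{\left(c,t \right)} = -35 - 5 c$ ($y{\left(c,t \right)} = - 5 \left(7 + c\right) = -35 - 5 c$)
$d{\left(W,E \right)} = \frac{1}{-237 - 5 W}$ ($d{\left(W,E \right)} = \frac{1}{\left(-35 - 5 W\right) - 202} = \frac{1}{-237 - 5 W}$)
$\left(-34980 - 152388\right) + d{\left(-237,-262 \right)} = \left(-34980 - 152388\right) - \frac{1}{237 + 5 \left(-237\right)} = -187368 - \frac{1}{237 - 1185} = -187368 - \frac{1}{-948} = -187368 - - \frac{1}{948} = -187368 + \frac{1}{948} = - \frac{177624863}{948}$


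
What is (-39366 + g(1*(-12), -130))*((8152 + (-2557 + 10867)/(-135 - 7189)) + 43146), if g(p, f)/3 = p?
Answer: -3700815532821/1831 ≈ -2.0212e+9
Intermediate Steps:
g(p, f) = 3*p
(-39366 + g(1*(-12), -130))*((8152 + (-2557 + 10867)/(-135 - 7189)) + 43146) = (-39366 + 3*(1*(-12)))*((8152 + (-2557 + 10867)/(-135 - 7189)) + 43146) = (-39366 + 3*(-12))*((8152 + 8310/(-7324)) + 43146) = (-39366 - 36)*((8152 + 8310*(-1/7324)) + 43146) = -39402*((8152 - 4155/3662) + 43146) = -39402*(29848469/3662 + 43146) = -39402*187849121/3662 = -3700815532821/1831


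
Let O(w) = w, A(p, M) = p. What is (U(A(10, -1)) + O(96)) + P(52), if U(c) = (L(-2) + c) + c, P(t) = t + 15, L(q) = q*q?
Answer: 187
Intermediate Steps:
L(q) = q²
P(t) = 15 + t
U(c) = 4 + 2*c (U(c) = ((-2)² + c) + c = (4 + c) + c = 4 + 2*c)
(U(A(10, -1)) + O(96)) + P(52) = ((4 + 2*10) + 96) + (15 + 52) = ((4 + 20) + 96) + 67 = (24 + 96) + 67 = 120 + 67 = 187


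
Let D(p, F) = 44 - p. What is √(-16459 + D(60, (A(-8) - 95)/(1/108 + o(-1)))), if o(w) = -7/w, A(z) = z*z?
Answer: 5*I*√659 ≈ 128.35*I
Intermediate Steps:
A(z) = z²
√(-16459 + D(60, (A(-8) - 95)/(1/108 + o(-1)))) = √(-16459 + (44 - 1*60)) = √(-16459 + (44 - 60)) = √(-16459 - 16) = √(-16475) = 5*I*√659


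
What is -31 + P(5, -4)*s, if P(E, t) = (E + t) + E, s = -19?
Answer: -145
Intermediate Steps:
P(E, t) = t + 2*E
-31 + P(5, -4)*s = -31 + (-4 + 2*5)*(-19) = -31 + (-4 + 10)*(-19) = -31 + 6*(-19) = -31 - 114 = -145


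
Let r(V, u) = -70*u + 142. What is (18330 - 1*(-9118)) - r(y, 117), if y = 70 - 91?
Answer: 35496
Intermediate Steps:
y = -21
r(V, u) = 142 - 70*u
(18330 - 1*(-9118)) - r(y, 117) = (18330 - 1*(-9118)) - (142 - 70*117) = (18330 + 9118) - (142 - 8190) = 27448 - 1*(-8048) = 27448 + 8048 = 35496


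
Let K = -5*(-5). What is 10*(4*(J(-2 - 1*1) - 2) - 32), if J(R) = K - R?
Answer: 720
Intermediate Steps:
K = 25
J(R) = 25 - R
10*(4*(J(-2 - 1*1) - 2) - 32) = 10*(4*((25 - (-2 - 1*1)) - 2) - 32) = 10*(4*((25 - (-2 - 1)) - 2) - 32) = 10*(4*((25 - 1*(-3)) - 2) - 32) = 10*(4*((25 + 3) - 2) - 32) = 10*(4*(28 - 2) - 32) = 10*(4*26 - 32) = 10*(104 - 32) = 10*72 = 720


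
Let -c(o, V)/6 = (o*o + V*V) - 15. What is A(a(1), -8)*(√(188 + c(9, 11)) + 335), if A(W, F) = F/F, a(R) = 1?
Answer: 335 + I*√934 ≈ 335.0 + 30.561*I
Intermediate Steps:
c(o, V) = 90 - 6*V² - 6*o² (c(o, V) = -6*((o*o + V*V) - 15) = -6*((o² + V²) - 15) = -6*((V² + o²) - 15) = -6*(-15 + V² + o²) = 90 - 6*V² - 6*o²)
A(W, F) = 1
A(a(1), -8)*(√(188 + c(9, 11)) + 335) = 1*(√(188 + (90 - 6*11² - 6*9²)) + 335) = 1*(√(188 + (90 - 6*121 - 6*81)) + 335) = 1*(√(188 + (90 - 726 - 486)) + 335) = 1*(√(188 - 1122) + 335) = 1*(√(-934) + 335) = 1*(I*√934 + 335) = 1*(335 + I*√934) = 335 + I*√934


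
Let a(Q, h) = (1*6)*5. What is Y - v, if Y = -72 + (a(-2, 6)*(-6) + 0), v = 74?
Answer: -326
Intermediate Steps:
a(Q, h) = 30 (a(Q, h) = 6*5 = 30)
Y = -252 (Y = -72 + (30*(-6) + 0) = -72 + (-180 + 0) = -72 - 180 = -252)
Y - v = -252 - 1*74 = -252 - 74 = -326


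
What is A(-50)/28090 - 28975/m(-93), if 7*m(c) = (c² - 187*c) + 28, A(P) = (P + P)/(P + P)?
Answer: -21418527/2752820 ≈ -7.7806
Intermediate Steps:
A(P) = 1 (A(P) = (2*P)/((2*P)) = (2*P)*(1/(2*P)) = 1)
m(c) = 4 - 187*c/7 + c²/7 (m(c) = ((c² - 187*c) + 28)/7 = (28 + c² - 187*c)/7 = 4 - 187*c/7 + c²/7)
A(-50)/28090 - 28975/m(-93) = 1/28090 - 28975/(4 - 187/7*(-93) + (⅐)*(-93)²) = 1*(1/28090) - 28975/(4 + 17391/7 + (⅐)*8649) = 1/28090 - 28975/(4 + 17391/7 + 8649/7) = 1/28090 - 28975/3724 = 1/28090 - 28975*1/3724 = 1/28090 - 1525/196 = -21418527/2752820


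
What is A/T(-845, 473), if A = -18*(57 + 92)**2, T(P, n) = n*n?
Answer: -399618/223729 ≈ -1.7862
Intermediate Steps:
T(P, n) = n**2
A = -399618 (A = -18*149**2 = -18*22201 = -399618)
A/T(-845, 473) = -399618/(473**2) = -399618/223729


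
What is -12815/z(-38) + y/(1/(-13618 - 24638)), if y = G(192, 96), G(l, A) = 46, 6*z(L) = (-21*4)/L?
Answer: -12561917/7 ≈ -1.7946e+6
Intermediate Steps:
z(L) = -14/L (z(L) = ((-21*4)/L)/6 = (-84/L)/6 = -14/L)
y = 46
-12815/z(-38) + y/(1/(-13618 - 24638)) = -12815/((-14/(-38))) + 46/(1/(-13618 - 24638)) = -12815/((-14*(-1/38))) + 46/(1/(-38256)) = -12815/7/19 + 46/(-1/38256) = -12815*19/7 + 46*(-38256) = -243485/7 - 1759776 = -12561917/7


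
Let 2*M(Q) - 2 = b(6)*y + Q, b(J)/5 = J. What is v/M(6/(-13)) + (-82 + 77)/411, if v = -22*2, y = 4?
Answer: -119521/162345 ≈ -0.73622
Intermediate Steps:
b(J) = 5*J
v = -44
M(Q) = 61 + Q/2 (M(Q) = 1 + ((5*6)*4 + Q)/2 = 1 + (30*4 + Q)/2 = 1 + (120 + Q)/2 = 1 + (60 + Q/2) = 61 + Q/2)
v/M(6/(-13)) + (-82 + 77)/411 = -44/(61 + (6/(-13))/2) + (-82 + 77)/411 = -44/(61 + (6*(-1/13))/2) - 5*1/411 = -44/(61 + (½)*(-6/13)) - 5/411 = -44/(61 - 3/13) - 5/411 = -44/790/13 - 5/411 = -44*13/790 - 5/411 = -286/395 - 5/411 = -119521/162345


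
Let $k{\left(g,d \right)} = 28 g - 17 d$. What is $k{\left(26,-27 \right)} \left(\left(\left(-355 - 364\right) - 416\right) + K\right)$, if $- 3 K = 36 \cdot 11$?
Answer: $-1503929$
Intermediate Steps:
$k{\left(g,d \right)} = - 17 d + 28 g$
$K = -132$ ($K = - \frac{36 \cdot 11}{3} = \left(- \frac{1}{3}\right) 396 = -132$)
$k{\left(26,-27 \right)} \left(\left(\left(-355 - 364\right) - 416\right) + K\right) = \left(\left(-17\right) \left(-27\right) + 28 \cdot 26\right) \left(\left(\left(-355 - 364\right) - 416\right) - 132\right) = \left(459 + 728\right) \left(\left(-719 - 416\right) - 132\right) = 1187 \left(-1135 - 132\right) = 1187 \left(-1267\right) = -1503929$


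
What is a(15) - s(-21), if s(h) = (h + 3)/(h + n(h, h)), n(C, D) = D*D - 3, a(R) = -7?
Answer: -967/139 ≈ -6.9568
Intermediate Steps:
n(C, D) = -3 + D² (n(C, D) = D² - 3 = -3 + D²)
s(h) = (3 + h)/(-3 + h + h²) (s(h) = (h + 3)/(h + (-3 + h²)) = (3 + h)/(-3 + h + h²))
a(15) - s(-21) = -7 - (3 - 21)/(-3 - 21 + (-21)²) = -7 - (-18)/(-3 - 21 + 441) = -7 - (-18)/417 = -7 - 1*(-6/139) = -7 + 6/139 = -967/139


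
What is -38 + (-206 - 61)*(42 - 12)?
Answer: -8048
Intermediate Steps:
-38 + (-206 - 61)*(42 - 12) = -38 - 267*30 = -38 - 8010 = -8048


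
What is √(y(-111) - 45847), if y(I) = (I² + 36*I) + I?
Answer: I*√37633 ≈ 193.99*I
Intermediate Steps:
y(I) = I² + 37*I
√(y(-111) - 45847) = √(-111*(37 - 111) - 45847) = √(-111*(-74) - 45847) = √(8214 - 45847) = √(-37633) = I*√37633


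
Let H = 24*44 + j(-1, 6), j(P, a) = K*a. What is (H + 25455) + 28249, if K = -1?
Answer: 54754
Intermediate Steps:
j(P, a) = -a
H = 1050 (H = 24*44 - 1*6 = 1056 - 6 = 1050)
(H + 25455) + 28249 = (1050 + 25455) + 28249 = 26505 + 28249 = 54754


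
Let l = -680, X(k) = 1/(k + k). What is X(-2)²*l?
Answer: -85/2 ≈ -42.500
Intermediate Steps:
X(k) = 1/(2*k)
X(-2)²*l = ((½)/(-2))²*(-680) = ((½)*(-½))²*(-680) = (-¼)²*(-680) = (1/16)*(-680) = -85/2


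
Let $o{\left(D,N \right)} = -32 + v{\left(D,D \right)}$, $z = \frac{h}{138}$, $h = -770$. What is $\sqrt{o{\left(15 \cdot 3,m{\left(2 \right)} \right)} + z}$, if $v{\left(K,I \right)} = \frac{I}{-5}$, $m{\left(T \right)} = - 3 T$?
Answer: $\frac{i \sqrt{221766}}{69} \approx 6.8249 i$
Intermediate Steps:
$v{\left(K,I \right)} = - \frac{I}{5}$ ($v{\left(K,I \right)} = I \left(- \frac{1}{5}\right) = - \frac{I}{5}$)
$z = - \frac{385}{69}$ ($z = - \frac{770}{138} = \left(-770\right) \frac{1}{138} = - \frac{385}{69} \approx -5.5797$)
$o{\left(D,N \right)} = -32 - \frac{D}{5}$
$\sqrt{o{\left(15 \cdot 3,m{\left(2 \right)} \right)} + z} = \sqrt{\left(-32 - \frac{15 \cdot 3}{5}\right) - \frac{385}{69}} = \sqrt{\left(-32 - 9\right) - \frac{385}{69}} = \sqrt{-41 - \frac{385}{69}} = \sqrt{- \frac{3214}{69}} = \frac{i \sqrt{221766}}{69}$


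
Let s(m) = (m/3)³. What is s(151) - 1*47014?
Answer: 2173573/27 ≈ 80503.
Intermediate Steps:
s(m) = m³/27 (s(m) = (m*(⅓))³ = (m/3)³ = m³/27)
s(151) - 1*47014 = (1/27)*151³ - 1*47014 = (1/27)*3442951 - 47014 = 3442951/27 - 47014 = 2173573/27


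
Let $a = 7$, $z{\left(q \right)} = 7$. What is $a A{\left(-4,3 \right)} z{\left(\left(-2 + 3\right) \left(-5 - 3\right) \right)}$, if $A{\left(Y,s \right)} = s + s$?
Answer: $294$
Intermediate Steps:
$A{\left(Y,s \right)} = 2 s$
$a A{\left(-4,3 \right)} z{\left(\left(-2 + 3\right) \left(-5 - 3\right) \right)} = 7 \cdot 2 \cdot 3 \cdot 7 = 7 \cdot 6 \cdot 7 = 42 \cdot 7 = 294$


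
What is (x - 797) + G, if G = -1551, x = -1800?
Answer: -4148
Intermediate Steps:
(x - 797) + G = (-1800 - 797) - 1551 = -2597 - 1551 = -4148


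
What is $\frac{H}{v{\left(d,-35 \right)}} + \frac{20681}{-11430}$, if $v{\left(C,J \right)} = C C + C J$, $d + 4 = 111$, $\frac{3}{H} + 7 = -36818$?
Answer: $- \frac{21730354067}{12009958200} \approx -1.8094$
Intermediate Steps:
$H = - \frac{1}{12275}$ ($H = \frac{3}{-7 - 36818} = \frac{3}{-36825} = 3 \left(- \frac{1}{36825}\right) = - \frac{1}{12275} \approx -8.1466 \cdot 10^{-5}$)
$d = 107$ ($d = -4 + 111 = 107$)
$v{\left(C,J \right)} = C^{2} + C J$
$\frac{H}{v{\left(d,-35 \right)}} + \frac{20681}{-11430} = - \frac{1}{12275 \cdot 107 \left(107 - 35\right)} + \frac{20681}{-11430} = - \frac{1}{12275 \cdot 107 \cdot 72} + 20681 \left(- \frac{1}{11430}\right) = - \frac{1}{12275 \cdot 7704} - \frac{20681}{11430} = \left(- \frac{1}{12275}\right) \frac{1}{7704} - \frac{20681}{11430} = - \frac{1}{94566600} - \frac{20681}{11430} = - \frac{21730354067}{12009958200}$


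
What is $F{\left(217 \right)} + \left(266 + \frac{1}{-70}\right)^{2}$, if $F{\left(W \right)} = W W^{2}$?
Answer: $\frac{50416400861}{4900} \approx 1.0289 \cdot 10^{7}$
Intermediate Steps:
$F{\left(W \right)} = W^{3}$
$F{\left(217 \right)} + \left(266 + \frac{1}{-70}\right)^{2} = 217^{3} + \left(266 + \frac{1}{-70}\right)^{2} = 10218313 + \left(266 - \frac{1}{70}\right)^{2} = 10218313 + \left(\frac{18619}{70}\right)^{2} = 10218313 + \frac{346667161}{4900} = \frac{50416400861}{4900}$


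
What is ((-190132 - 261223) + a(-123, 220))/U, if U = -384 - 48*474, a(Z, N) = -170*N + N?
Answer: 162845/7712 ≈ 21.116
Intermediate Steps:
a(Z, N) = -169*N
U = -23136 (U = -384 - 22752 = -23136)
((-190132 - 261223) + a(-123, 220))/U = ((-190132 - 261223) - 169*220)/(-23136) = (-451355 - 37180)*(-1/23136) = -488535*(-1/23136) = 162845/7712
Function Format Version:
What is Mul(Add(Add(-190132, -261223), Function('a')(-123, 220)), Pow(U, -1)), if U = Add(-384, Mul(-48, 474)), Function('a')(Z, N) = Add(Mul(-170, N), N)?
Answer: Rational(162845, 7712) ≈ 21.116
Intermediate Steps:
Function('a')(Z, N) = Mul(-169, N)
U = -23136 (U = Add(-384, -22752) = -23136)
Mul(Add(Add(-190132, -261223), Function('a')(-123, 220)), Pow(U, -1)) = Mul(Add(Add(-190132, -261223), Mul(-169, 220)), Pow(-23136, -1)) = Mul(Add(-451355, -37180), Rational(-1, 23136)) = Mul(-488535, Rational(-1, 23136)) = Rational(162845, 7712)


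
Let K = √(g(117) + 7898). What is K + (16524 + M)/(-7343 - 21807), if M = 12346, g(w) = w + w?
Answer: -2887/2915 + 2*√2033 ≈ 89.187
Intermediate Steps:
g(w) = 2*w
K = 2*√2033 (K = √(2*117 + 7898) = √(234 + 7898) = √8132 = 2*√2033 ≈ 90.178)
K + (16524 + M)/(-7343 - 21807) = 2*√2033 + (16524 + 12346)/(-7343 - 21807) = 2*√2033 + 28870/(-29150) = 2*√2033 + 28870*(-1/29150) = 2*√2033 - 2887/2915 = -2887/2915 + 2*√2033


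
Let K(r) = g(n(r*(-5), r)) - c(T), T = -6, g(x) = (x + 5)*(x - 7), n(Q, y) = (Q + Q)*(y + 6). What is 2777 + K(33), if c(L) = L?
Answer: 165665388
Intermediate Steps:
n(Q, y) = 2*Q*(6 + y) (n(Q, y) = (2*Q)*(6 + y) = 2*Q*(6 + y))
g(x) = (-7 + x)*(5 + x) (g(x) = (5 + x)*(-7 + x) = (-7 + x)*(5 + x))
K(r) = -29 + 20*r*(6 + r) + 100*r²*(6 + r)² (K(r) = (-35 + (2*(r*(-5))*(6 + r))² - 4*r*(-5)*(6 + r)) - 1*(-6) = (-35 + (2*(-5*r)*(6 + r))² - 4*(-5*r)*(6 + r)) + 6 = (-35 + (-10*r*(6 + r))² - (-20)*r*(6 + r)) + 6 = (-35 + 100*r²*(6 + r)² + 20*r*(6 + r)) + 6 = (-35 + 20*r*(6 + r) + 100*r²*(6 + r)²) + 6 = -29 + 20*r*(6 + r) + 100*r²*(6 + r)²)
2777 + K(33) = 2777 + (-29 + 20*33*(6 + 33) + 100*33²*(6 + 33)²) = 2777 + (-29 + 20*33*39 + 100*1089*39²) = 2777 + (-29 + 25740 + 100*1089*1521) = 2777 + (-29 + 25740 + 165636900) = 2777 + 165662611 = 165665388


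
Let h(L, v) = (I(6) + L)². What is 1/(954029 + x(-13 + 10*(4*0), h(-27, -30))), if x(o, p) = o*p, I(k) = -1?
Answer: 1/943837 ≈ 1.0595e-6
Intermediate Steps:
h(L, v) = (-1 + L)²
1/(954029 + x(-13 + 10*(4*0), h(-27, -30))) = 1/(954029 + (-13 + 10*(4*0))*(-1 - 27)²) = 1/(954029 + (-13 + 10*0)*(-28)²) = 1/(954029 + (-13 + 0)*784) = 1/(954029 - 13*784) = 1/(954029 - 10192) = 1/943837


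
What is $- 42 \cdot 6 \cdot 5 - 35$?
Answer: $-1295$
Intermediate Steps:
$- 42 \cdot 6 \cdot 5 - 35 = \left(-42\right) 30 - 35 = -1260 - 35 = -1295$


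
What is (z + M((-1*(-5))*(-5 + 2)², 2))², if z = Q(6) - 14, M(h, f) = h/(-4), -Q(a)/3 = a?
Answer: 29929/16 ≈ 1870.6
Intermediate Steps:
Q(a) = -3*a
M(h, f) = -h/4 (M(h, f) = h*(-¼) = -h/4)
z = -32 (z = -3*6 - 14 = -18 - 14 = -32)
(z + M((-1*(-5))*(-5 + 2)², 2))² = (-32 - (-1*(-5))*(-5 + 2)²/4)² = (-32 - 5*(-3)²/4)² = (-32 - 5*9/4)² = (-32 - ¼*45)² = (-32 - 45/4)² = (-173/4)² = 29929/16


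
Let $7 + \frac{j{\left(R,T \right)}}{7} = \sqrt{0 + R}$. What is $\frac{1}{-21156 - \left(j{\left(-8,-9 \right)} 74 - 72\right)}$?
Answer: $\frac{i}{14 \left(- 1247 i + 74 \sqrt{2}\right)} \approx -5.688 \cdot 10^{-5} + 4.7735 \cdot 10^{-6} i$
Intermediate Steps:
$j{\left(R,T \right)} = -49 + 7 \sqrt{R}$ ($j{\left(R,T \right)} = -49 + 7 \sqrt{0 + R} = -49 + 7 \sqrt{R}$)
$\frac{1}{-21156 - \left(j{\left(-8,-9 \right)} 74 - 72\right)} = \frac{1}{-21156 - \left(\left(-49 + 7 \sqrt{-8}\right) 74 - 72\right)} = \frac{1}{-21156 - \left(\left(-49 + 7 \cdot 2 i \sqrt{2}\right) 74 - 72\right)} = \frac{1}{-21156 - \left(\left(-49 + 14 i \sqrt{2}\right) 74 - 72\right)} = \frac{1}{-21156 - \left(\left(-3626 + 1036 i \sqrt{2}\right) - 72\right)} = \frac{1}{-21156 - \left(-3698 + 1036 i \sqrt{2}\right)} = \frac{1}{-21156 + \left(3698 - 1036 i \sqrt{2}\right)} = \frac{1}{-17458 - 1036 i \sqrt{2}}$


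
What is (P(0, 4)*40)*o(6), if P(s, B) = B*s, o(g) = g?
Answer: 0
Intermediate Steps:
(P(0, 4)*40)*o(6) = ((4*0)*40)*6 = (0*40)*6 = 0*6 = 0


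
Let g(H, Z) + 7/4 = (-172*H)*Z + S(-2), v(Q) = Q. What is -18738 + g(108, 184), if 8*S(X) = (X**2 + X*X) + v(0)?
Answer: -13746891/4 ≈ -3.4367e+6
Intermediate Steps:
S(X) = X**2/4 (S(X) = ((X**2 + X*X) + 0)/8 = ((X**2 + X**2) + 0)/8 = (2*X**2 + 0)/8 = (2*X**2)/8 = X**2/4)
g(H, Z) = -3/4 - 172*H*Z (g(H, Z) = -7/4 + ((-172*H)*Z + (1/4)*(-2)**2) = -7/4 + (-172*H*Z + (1/4)*4) = -7/4 + (-172*H*Z + 1) = -7/4 + (1 - 172*H*Z) = -3/4 - 172*H*Z)
-18738 + g(108, 184) = -18738 + (-3/4 - 172*108*184) = -18738 + (-3/4 - 3417984) = -18738 - 13671939/4 = -13746891/4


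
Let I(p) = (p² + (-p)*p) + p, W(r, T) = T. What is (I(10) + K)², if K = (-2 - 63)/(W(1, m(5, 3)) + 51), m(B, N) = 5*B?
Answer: 483025/5776 ≈ 83.626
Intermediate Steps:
I(p) = p (I(p) = (p² - p²) + p = 0 + p = p)
K = -65/76 (K = (-2 - 63)/(5*5 + 51) = -65/(25 + 51) = -65/76 ≈ -0.85526)
(I(10) + K)² = (10 - 65/76)² = (695/76)² = 483025/5776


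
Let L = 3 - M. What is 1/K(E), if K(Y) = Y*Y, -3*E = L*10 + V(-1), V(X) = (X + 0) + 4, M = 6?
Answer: 1/81 ≈ 0.012346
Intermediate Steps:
L = -3 (L = 3 - 1*6 = 3 - 6 = -3)
V(X) = 4 + X (V(X) = X + 4 = 4 + X)
E = 9 (E = -(-3*10 + (4 - 1))/3 = -(-30 + 3)/3 = -1/3*(-27) = 9)
K(Y) = Y**2
1/K(E) = 1/(9**2) = 1/81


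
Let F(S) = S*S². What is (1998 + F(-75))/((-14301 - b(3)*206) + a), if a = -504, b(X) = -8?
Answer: 419877/13157 ≈ 31.913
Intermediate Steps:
F(S) = S³
(1998 + F(-75))/((-14301 - b(3)*206) + a) = (1998 + (-75)³)/((-14301 - (-8)*206) - 504) = (1998 - 421875)/((-14301 - 1*(-1648)) - 504) = -419877/((-14301 + 1648) - 504) = -419877/(-12653 - 504) = -419877/(-13157) = -419877*(-1/13157) = 419877/13157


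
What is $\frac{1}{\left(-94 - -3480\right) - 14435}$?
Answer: $- \frac{1}{11049} \approx -9.0506 \cdot 10^{-5}$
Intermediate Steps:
$\frac{1}{\left(-94 - -3480\right) - 14435} = \frac{1}{\left(-94 + 3480\right) - 14435} = \frac{1}{3386 - 14435} = \frac{1}{-11049} = - \frac{1}{11049}$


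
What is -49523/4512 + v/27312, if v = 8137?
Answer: -9137903/855776 ≈ -10.678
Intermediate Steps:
-49523/4512 + v/27312 = -49523/4512 + 8137/27312 = -9137903/855776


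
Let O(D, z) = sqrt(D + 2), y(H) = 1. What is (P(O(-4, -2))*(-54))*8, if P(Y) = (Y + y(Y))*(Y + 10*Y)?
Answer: 9504 - 4752*I*sqrt(2) ≈ 9504.0 - 6720.3*I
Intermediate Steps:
O(D, z) = sqrt(2 + D)
P(Y) = 11*Y*(1 + Y) (P(Y) = (Y + 1)*(Y + 10*Y) = (1 + Y)*(11*Y) = 11*Y*(1 + Y))
(P(O(-4, -2))*(-54))*8 = ((11*sqrt(2 - 4)*(1 + sqrt(2 - 4)))*(-54))*8 = ((11*sqrt(-2)*(1 + sqrt(-2)))*(-54))*8 = ((11*(I*sqrt(2))*(1 + I*sqrt(2)))*(-54))*8 = ((11*I*sqrt(2)*(1 + I*sqrt(2)))*(-54))*8 = -594*I*sqrt(2)*(1 + I*sqrt(2))*8 = -4752*I*sqrt(2)*(1 + I*sqrt(2))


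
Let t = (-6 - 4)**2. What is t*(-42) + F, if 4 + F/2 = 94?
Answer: -4020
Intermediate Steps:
F = 180 (F = -8 + 2*94 = -8 + 188 = 180)
t = 100 (t = (-10)**2 = 100)
t*(-42) + F = 100*(-42) + 180 = -4200 + 180 = -4020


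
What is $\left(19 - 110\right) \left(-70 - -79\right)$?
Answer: $-819$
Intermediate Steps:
$\left(19 - 110\right) \left(-70 - -79\right) = - 91 \left(-70 + 79\right) = \left(-91\right) 9 = -819$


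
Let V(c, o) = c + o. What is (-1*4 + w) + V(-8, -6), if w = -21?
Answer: -39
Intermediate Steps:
(-1*4 + w) + V(-8, -6) = (-1*4 - 21) + (-8 - 6) = (-4 - 21) - 14 = -25 - 14 = -39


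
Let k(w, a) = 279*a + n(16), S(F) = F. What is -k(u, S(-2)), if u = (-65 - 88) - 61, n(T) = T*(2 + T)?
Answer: 270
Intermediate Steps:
u = -214 (u = -153 - 61 = -214)
k(w, a) = 288 + 279*a (k(w, a) = 279*a + 16*(2 + 16) = 279*a + 16*18 = 279*a + 288 = 288 + 279*a)
-k(u, S(-2)) = -(288 + 279*(-2)) = -(288 - 558) = -1*(-270) = 270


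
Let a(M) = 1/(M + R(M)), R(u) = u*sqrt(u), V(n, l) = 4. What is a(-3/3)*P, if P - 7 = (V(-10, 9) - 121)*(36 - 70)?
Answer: -3985/2 + 3985*I/2 ≈ -1992.5 + 1992.5*I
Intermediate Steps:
R(u) = u**(3/2)
P = 3985 (P = 7 + (4 - 121)*(36 - 70) = 7 - 117*(-34) = 7 + 3978 = 3985)
a(M) = 1/(M + M**(3/2))
a(-3/3)*P = 3985/(-3/3 + (-3/3)**(3/2)) = 3985/(-3*1/3 + (-3*1/3)**(3/2)) = 3985/(-1 + (-1)**(3/2)) = 3985/(-1 - I) = ((-1 + I)/2)*3985 = 3985*(-1 + I)/2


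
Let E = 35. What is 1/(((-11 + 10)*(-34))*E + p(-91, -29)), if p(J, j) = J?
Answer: 1/1099 ≈ 0.00090992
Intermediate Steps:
1/(((-11 + 10)*(-34))*E + p(-91, -29)) = 1/(((-11 + 10)*(-34))*35 - 91) = 1/(-1*(-34)*35 - 91) = 1/(34*35 - 91) = 1/(1190 - 91) = 1/1099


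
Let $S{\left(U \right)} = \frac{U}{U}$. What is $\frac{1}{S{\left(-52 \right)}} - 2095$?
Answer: $-2094$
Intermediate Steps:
$S{\left(U \right)} = 1$
$\frac{1}{S{\left(-52 \right)}} - 2095 = 1^{-1} - 2095 = 1 - 2095 = -2094$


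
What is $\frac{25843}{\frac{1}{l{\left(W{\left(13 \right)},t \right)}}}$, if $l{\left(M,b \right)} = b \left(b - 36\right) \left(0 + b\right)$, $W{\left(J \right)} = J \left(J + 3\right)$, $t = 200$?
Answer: $169530080000$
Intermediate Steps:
$W{\left(J \right)} = J \left(3 + J\right)$
$l{\left(M,b \right)} = b^{2} \left(-36 + b\right)$ ($l{\left(M,b \right)} = b \left(-36 + b\right) b = b b \left(-36 + b\right) = b^{2} \left(-36 + b\right)$)
$\frac{25843}{\frac{1}{l{\left(W{\left(13 \right)},t \right)}}} = \frac{25843}{\frac{1}{200^{2} \left(-36 + 200\right)}} = \frac{25843}{\frac{1}{40000 \cdot 164}} = \frac{25843}{\frac{1}{6560000}} = 25843 \frac{1}{\frac{1}{6560000}} = 25843 \cdot 6560000 = 169530080000$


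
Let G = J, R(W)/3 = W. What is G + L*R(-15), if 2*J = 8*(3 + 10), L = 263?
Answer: -11783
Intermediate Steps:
R(W) = 3*W
J = 52 (J = (8*(3 + 10))/2 = (8*13)/2 = (1/2)*104 = 52)
G = 52
G + L*R(-15) = 52 + 263*(3*(-15)) = 52 + 263*(-45) = 52 - 11835 = -11783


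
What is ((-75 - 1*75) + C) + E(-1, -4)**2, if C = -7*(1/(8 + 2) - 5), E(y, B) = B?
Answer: -997/10 ≈ -99.700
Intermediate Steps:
C = 343/10 (C = -7*(1/10 - 5) = -7*(-49/10) = 343/10 ≈ 34.300)
((-75 - 1*75) + C) + E(-1, -4)**2 = ((-75 - 1*75) + 343/10) + (-4)**2 = ((-75 - 75) + 343/10) + 16 = (-150 + 343/10) + 16 = -1157/10 + 16 = -997/10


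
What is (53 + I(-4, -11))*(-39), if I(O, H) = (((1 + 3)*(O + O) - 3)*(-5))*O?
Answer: 25233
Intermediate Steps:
I(O, H) = O*(15 - 40*O) (I(O, H) = ((4*(2*O) - 3)*(-5))*O = ((8*O - 3)*(-5))*O = ((-3 + 8*O)*(-5))*O = (15 - 40*O)*O = O*(15 - 40*O))
(53 + I(-4, -11))*(-39) = (53 + 5*(-4)*(3 - 8*(-4)))*(-39) = (53 + 5*(-4)*(3 + 32))*(-39) = (53 + 5*(-4)*35)*(-39) = (53 - 700)*(-39) = -647*(-39) = 25233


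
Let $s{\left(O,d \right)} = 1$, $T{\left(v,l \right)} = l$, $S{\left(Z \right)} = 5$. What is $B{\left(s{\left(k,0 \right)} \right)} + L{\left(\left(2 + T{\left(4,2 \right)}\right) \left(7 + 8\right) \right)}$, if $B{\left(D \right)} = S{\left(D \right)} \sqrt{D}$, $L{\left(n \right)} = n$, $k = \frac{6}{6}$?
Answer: $65$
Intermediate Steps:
$k = 1$ ($k = 6 \cdot \frac{1}{6} = 1$)
$B{\left(D \right)} = 5 \sqrt{D}$
$B{\left(s{\left(k,0 \right)} \right)} + L{\left(\left(2 + T{\left(4,2 \right)}\right) \left(7 + 8\right) \right)} = 5 \sqrt{1} + \left(2 + 2\right) \left(7 + 8\right) = 5 \cdot 1 + 4 \cdot 15 = 5 + 60 = 65$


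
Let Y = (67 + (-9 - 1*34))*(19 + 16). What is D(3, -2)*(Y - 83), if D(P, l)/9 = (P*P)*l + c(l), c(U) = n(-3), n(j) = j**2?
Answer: -61317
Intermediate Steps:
Y = 840 (Y = (67 + (-9 - 34))*35 = (67 - 43)*35 = 24*35 = 840)
c(U) = 9 (c(U) = (-3)**2 = 9)
D(P, l) = 81 + 9*l*P**2 (D(P, l) = 9*((P*P)*l + 9) = 9*(P**2*l + 9) = 9*(l*P**2 + 9) = 9*(9 + l*P**2) = 81 + 9*l*P**2)
D(3, -2)*(Y - 83) = (81 + 9*(-2)*3**2)*(840 - 83) = (81 + 9*(-2)*9)*757 = (81 - 162)*757 = -81*757 = -61317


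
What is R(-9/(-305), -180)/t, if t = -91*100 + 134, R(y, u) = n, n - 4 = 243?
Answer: -247/8966 ≈ -0.027549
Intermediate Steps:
n = 247 (n = 4 + 243 = 247)
R(y, u) = 247
t = -8966 (t = -9100 + 134 = -8966)
R(-9/(-305), -180)/t = 247/(-8966) = 247*(-1/8966) = -247/8966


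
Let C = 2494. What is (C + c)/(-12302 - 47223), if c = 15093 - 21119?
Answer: 3532/59525 ≈ 0.059336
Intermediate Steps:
c = -6026
(C + c)/(-12302 - 47223) = (2494 - 6026)/(-12302 - 47223) = -3532/(-59525) = -3532*(-1/59525) = 3532/59525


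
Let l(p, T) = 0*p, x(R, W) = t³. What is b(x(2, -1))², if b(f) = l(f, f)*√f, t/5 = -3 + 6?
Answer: 0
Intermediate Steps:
t = 15 (t = 5*(-3 + 6) = 5*3 = 15)
x(R, W) = 3375 (x(R, W) = 15³ = 3375)
l(p, T) = 0
b(f) = 0 (b(f) = 0*√f = 0)
b(x(2, -1))² = 0² = 0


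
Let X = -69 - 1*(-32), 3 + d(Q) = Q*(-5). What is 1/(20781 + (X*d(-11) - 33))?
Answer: 1/18824 ≈ 5.3124e-5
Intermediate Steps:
d(Q) = -3 - 5*Q (d(Q) = -3 + Q*(-5) = -3 - 5*Q)
X = -37 (X = -69 + 32 = -37)
1/(20781 + (X*d(-11) - 33)) = 1/(20781 + (-37*(-3 - 5*(-11)) - 33)) = 1/(20781 + (-37*(-3 + 55) - 33)) = 1/(20781 + (-37*52 - 33)) = 1/(20781 + (-1924 - 33)) = 1/(20781 - 1957) = 1/18824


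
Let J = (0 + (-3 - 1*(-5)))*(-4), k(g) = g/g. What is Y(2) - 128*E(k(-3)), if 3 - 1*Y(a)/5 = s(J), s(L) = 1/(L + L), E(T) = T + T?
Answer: -3851/16 ≈ -240.69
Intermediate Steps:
k(g) = 1
J = -8 (J = (0 + (-3 + 5))*(-4) = (0 + 2)*(-4) = 2*(-4) = -8)
E(T) = 2*T
s(L) = 1/(2*L)
Y(a) = 245/16 (Y(a) = 15 - 5/(2*(-8)) = 15 - 5*(-1)/(2*8) = 15 - 5*(-1/16) = 15 + 5/16 = 245/16)
Y(2) - 128*E(k(-3)) = 245/16 - 256 = -3851/16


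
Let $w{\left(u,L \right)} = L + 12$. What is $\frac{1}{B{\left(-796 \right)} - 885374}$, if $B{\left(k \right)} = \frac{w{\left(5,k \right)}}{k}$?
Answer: $- \frac{199}{176189230} \approx -1.1295 \cdot 10^{-6}$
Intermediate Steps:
$w{\left(u,L \right)} = 12 + L$
$B{\left(k \right)} = \frac{12 + k}{k}$
$\frac{1}{B{\left(-796 \right)} - 885374} = \frac{1}{\frac{12 - 796}{-796} - 885374} = \frac{1}{\left(- \frac{1}{796}\right) \left(-784\right) - 885374} = \frac{1}{\frac{196}{199} - 885374} = \frac{1}{- \frac{176189230}{199}} = - \frac{199}{176189230}$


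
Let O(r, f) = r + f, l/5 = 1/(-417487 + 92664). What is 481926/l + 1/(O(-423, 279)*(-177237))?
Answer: -3995250483482240539/127610640 ≈ -3.1308e+10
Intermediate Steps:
l = -5/324823 (l = 5/(-417487 + 92664) = 5/(-324823) = 5*(-1/324823) = -5/324823 ≈ -1.5393e-5)
O(r, f) = f + r
481926/l + 1/(O(-423, 279)*(-177237)) = 481926/(-5/324823) + 1/((279 - 423)*(-177237)) = 481926*(-324823/5) - 1/177237/(-144) = -156540649098/5 - 1/144*(-1/177237) = -156540649098/5 + 1/25522128 = -3995250483482240539/127610640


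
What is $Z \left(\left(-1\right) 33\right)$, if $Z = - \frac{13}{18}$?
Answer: $\frac{143}{6} \approx 23.833$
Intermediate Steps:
$Z = - \frac{13}{18}$ ($Z = \left(-13\right) \frac{1}{18} = - \frac{13}{18} \approx -0.72222$)
$Z \left(\left(-1\right) 33\right) = - \frac{13 \left(\left(-1\right) 33\right)}{18} = \left(- \frac{13}{18}\right) \left(-33\right) = \frac{143}{6}$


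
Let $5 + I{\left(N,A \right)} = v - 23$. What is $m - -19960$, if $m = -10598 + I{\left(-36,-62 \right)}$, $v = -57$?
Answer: $9277$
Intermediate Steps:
$I{\left(N,A \right)} = -85$ ($I{\left(N,A \right)} = -5 - 80 = -85$)
$m = -10683$ ($m = -10598 - 85 = -10683$)
$m - -19960 = -10683 - -19960 = -10683 + 19960 = 9277$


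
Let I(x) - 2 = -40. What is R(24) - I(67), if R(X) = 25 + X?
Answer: 87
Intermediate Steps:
I(x) = -38 (I(x) = 2 - 40 = -38)
R(24) - I(67) = (25 + 24) - 1*(-38) = 49 + 38 = 87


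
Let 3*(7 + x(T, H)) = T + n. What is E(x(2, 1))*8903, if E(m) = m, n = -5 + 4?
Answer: -178060/3 ≈ -59353.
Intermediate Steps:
n = -1
x(T, H) = -22/3 + T/3 (x(T, H) = -7 + (T - 1)/3 = -7 + (-1 + T)/3 = -7 + (-1/3 + T/3) = -22/3 + T/3)
E(x(2, 1))*8903 = (-22/3 + (1/3)*2)*8903 = (-22/3 + 2/3)*8903 = -20/3*8903 = -178060/3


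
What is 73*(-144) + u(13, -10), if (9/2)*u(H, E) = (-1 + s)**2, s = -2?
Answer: -10510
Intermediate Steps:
u(H, E) = 2 (u(H, E) = 2*(-1 - 2)**2/9 = (2/9)*(-3)**2 = (2/9)*9 = 2)
73*(-144) + u(13, -10) = 73*(-144) + 2 = -10512 + 2 = -10510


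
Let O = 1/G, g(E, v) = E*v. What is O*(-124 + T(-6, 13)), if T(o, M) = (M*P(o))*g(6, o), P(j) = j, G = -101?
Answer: -2684/101 ≈ -26.574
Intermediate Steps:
T(o, M) = 6*M*o² (T(o, M) = (M*o)*(6*o) = 6*M*o²)
O = -1/101 (O = 1/(-101) = -1/101 ≈ -0.0099010)
O*(-124 + T(-6, 13)) = -(-124 + 6*13*(-6)²)/101 = -(-124 + 6*13*36)/101 = -(-124 + 2808)/101 = -1/101*2684 = -2684/101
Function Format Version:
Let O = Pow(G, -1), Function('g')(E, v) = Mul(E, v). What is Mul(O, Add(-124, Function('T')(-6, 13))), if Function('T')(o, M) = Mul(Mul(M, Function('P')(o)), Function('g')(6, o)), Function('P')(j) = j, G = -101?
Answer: Rational(-2684, 101) ≈ -26.574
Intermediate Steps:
Function('T')(o, M) = Mul(6, M, Pow(o, 2)) (Function('T')(o, M) = Mul(Mul(M, o), Mul(6, o)) = Mul(6, M, Pow(o, 2)))
O = Rational(-1, 101) (O = Pow(-101, -1) = Rational(-1, 101) ≈ -0.0099010)
Mul(O, Add(-124, Function('T')(-6, 13))) = Mul(Rational(-1, 101), Add(-124, Mul(6, 13, Pow(-6, 2)))) = Mul(Rational(-1, 101), Add(-124, Mul(6, 13, 36))) = Mul(Rational(-1, 101), Add(-124, 2808)) = Mul(Rational(-1, 101), 2684) = Rational(-2684, 101)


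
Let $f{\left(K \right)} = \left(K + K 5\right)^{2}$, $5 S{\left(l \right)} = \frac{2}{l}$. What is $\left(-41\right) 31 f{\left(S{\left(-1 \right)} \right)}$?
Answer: $- \frac{183024}{25} \approx -7321.0$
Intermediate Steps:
$S{\left(l \right)} = \frac{2}{5 l}$ ($S{\left(l \right)} = \frac{2 \frac{1}{l}}{5} = \frac{2}{5 l}$)
$f{\left(K \right)} = 36 K^{2}$ ($f{\left(K \right)} = \left(K + 5 K\right)^{2} = \left(6 K\right)^{2} = 36 K^{2}$)
$\left(-41\right) 31 f{\left(S{\left(-1 \right)} \right)} = \left(-41\right) 31 \cdot 36 \left(\frac{2}{5 \left(-1\right)}\right)^{2} = - 1271 \cdot 36 \left(\frac{2}{5} \left(-1\right)\right)^{2} = - 1271 \cdot 36 \left(- \frac{2}{5}\right)^{2} = - 1271 \cdot 36 \cdot \frac{4}{25} = \left(-1271\right) \frac{144}{25} = - \frac{183024}{25}$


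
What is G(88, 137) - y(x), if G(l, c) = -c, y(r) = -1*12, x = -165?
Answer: -125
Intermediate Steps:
y(r) = -12
G(88, 137) - y(x) = -1*137 - 1*(-12) = -137 + 12 = -125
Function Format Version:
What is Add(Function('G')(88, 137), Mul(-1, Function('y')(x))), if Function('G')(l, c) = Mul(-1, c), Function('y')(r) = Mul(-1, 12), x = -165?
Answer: -125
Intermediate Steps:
Function('y')(r) = -12
Add(Function('G')(88, 137), Mul(-1, Function('y')(x))) = Add(Mul(-1, 137), Mul(-1, -12)) = Add(-137, 12) = -125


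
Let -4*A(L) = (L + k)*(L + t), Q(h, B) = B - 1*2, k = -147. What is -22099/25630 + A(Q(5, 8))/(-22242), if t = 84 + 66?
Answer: -4791404/4318655 ≈ -1.1095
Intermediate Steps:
t = 150
Q(h, B) = -2 + B (Q(h, B) = B - 2 = -2 + B)
A(L) = -(-147 + L)*(150 + L)/4 (A(L) = -(L - 147)*(L + 150)/4 = -(-147 + L)*(150 + L)/4)
-22099/25630 + A(Q(5, 8))/(-22242) = -22099/25630 + (11025/2 - 3*(-2 + 8)/4 - (-2 + 8)²/4)/(-22242) = -22099*1/25630 + (11025/2 - ¾*6 - ¼*6²)*(-1/22242) = -2009/2330 + (11025/2 - 9/2 - ¼*36)*(-1/22242) = -2009/2330 + (11025/2 - 9/2 - 9)*(-1/22242) = -2009/2330 + 5499*(-1/22242) = -2009/2330 - 1833/7414 = -4791404/4318655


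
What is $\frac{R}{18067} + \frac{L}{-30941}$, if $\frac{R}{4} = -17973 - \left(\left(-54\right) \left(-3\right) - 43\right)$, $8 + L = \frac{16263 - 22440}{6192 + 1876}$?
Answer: $- \frac{18064089991277}{4510101127196} \approx -4.0052$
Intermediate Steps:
$L = - \frac{70721}{8068}$ ($L = -8 + \frac{16263 - 22440}{6192 + 1876} = -8 - \frac{6177}{8068} = - \frac{70721}{8068} \approx -8.7656$)
$R = -72368$ ($R = 4 \left(-17973 - \left(\left(-54\right) \left(-3\right) - 43\right)\right) = 4 \left(-17973 - \left(162 - 43\right)\right) = 4 \left(-17973 - 119\right) = 4 \left(-18092\right) = -72368$)
$\frac{R}{18067} + \frac{L}{-30941} = - \frac{72368}{18067} - \frac{70721}{8068 \left(-30941\right)} = \left(-72368\right) \frac{1}{18067} - - \frac{70721}{249631988} = - \frac{72368}{18067} + \frac{70721}{249631988} = - \frac{18064089991277}{4510101127196}$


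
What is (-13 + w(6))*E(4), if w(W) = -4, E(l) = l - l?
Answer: 0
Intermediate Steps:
E(l) = 0
(-13 + w(6))*E(4) = (-13 - 4)*0 = -17*0 = 0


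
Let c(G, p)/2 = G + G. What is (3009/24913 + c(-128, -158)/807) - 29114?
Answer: -585341212367/20104791 ≈ -29115.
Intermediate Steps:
c(G, p) = 4*G (c(G, p) = 2*(G + G) = 2*(2*G) = 4*G)
(3009/24913 + c(-128, -158)/807) - 29114 = (3009/24913 + (4*(-128))/807) - 29114 = (3009*(1/24913) - 512*1/807) - 29114 = (3009/24913 - 512/807) - 29114 = -10327193/20104791 - 29114 = -585341212367/20104791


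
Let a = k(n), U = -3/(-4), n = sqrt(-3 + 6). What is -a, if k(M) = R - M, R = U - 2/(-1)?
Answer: -11/4 + sqrt(3) ≈ -1.0180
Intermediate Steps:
n = sqrt(3) ≈ 1.7320
U = 3/4 (U = -3*(-1/4) = 3/4 ≈ 0.75000)
R = 11/4 (R = 3/4 - 2/(-1) = 3/4 - 2*(-1) = 3/4 + 2 = 11/4 ≈ 2.7500)
k(M) = 11/4 - M
a = 11/4 - sqrt(3) ≈ 1.0180
-a = -(11/4 - sqrt(3)) = -11/4 + sqrt(3)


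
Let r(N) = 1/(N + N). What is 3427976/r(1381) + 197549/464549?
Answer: 4398382316837437/464549 ≈ 9.4681e+9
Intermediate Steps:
r(N) = 1/(2*N)
3427976/r(1381) + 197549/464549 = 3427976/(((½)/1381)) + 197549/464549 = 3427976/(((½)*(1/1381))) + 197549*(1/464549) = 3427976/(1/2762) + 197549/464549 = 3427976*2762 + 197549/464549 = 9468069712 + 197549/464549 = 4398382316837437/464549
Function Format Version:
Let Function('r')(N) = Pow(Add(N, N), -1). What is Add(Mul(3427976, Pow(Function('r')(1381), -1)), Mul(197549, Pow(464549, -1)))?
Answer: Rational(4398382316837437, 464549) ≈ 9.4681e+9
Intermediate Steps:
Function('r')(N) = Mul(Rational(1, 2), Pow(N, -1)) (Function('r')(N) = Pow(Mul(2, N), -1) = Mul(Rational(1, 2), Pow(N, -1)))
Add(Mul(3427976, Pow(Function('r')(1381), -1)), Mul(197549, Pow(464549, -1))) = Add(Mul(3427976, Pow(Mul(Rational(1, 2), Pow(1381, -1)), -1)), Mul(197549, Pow(464549, -1))) = Add(Mul(3427976, Pow(Mul(Rational(1, 2), Rational(1, 1381)), -1)), Mul(197549, Rational(1, 464549))) = Add(Mul(3427976, Pow(Rational(1, 2762), -1)), Rational(197549, 464549)) = Add(Mul(3427976, 2762), Rational(197549, 464549)) = Add(9468069712, Rational(197549, 464549)) = Rational(4398382316837437, 464549)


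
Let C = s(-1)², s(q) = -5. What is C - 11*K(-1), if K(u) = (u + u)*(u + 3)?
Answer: 69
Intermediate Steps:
K(u) = 2*u*(3 + u) (K(u) = (2*u)*(3 + u) = 2*u*(3 + u))
C = 25 (C = (-5)² = 25)
C - 11*K(-1) = 25 - 22*(-1)*(3 - 1) = 25 - 22*(-1)*2 = 25 - 11*(-4) = 25 + 44 = 69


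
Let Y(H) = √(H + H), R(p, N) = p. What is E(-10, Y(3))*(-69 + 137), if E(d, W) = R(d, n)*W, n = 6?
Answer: -680*√6 ≈ -1665.7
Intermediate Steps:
Y(H) = √2*√H (Y(H) = √(2*H) = √2*√H)
E(d, W) = W*d (E(d, W) = d*W = W*d)
E(-10, Y(3))*(-69 + 137) = ((√2*√3)*(-10))*(-69 + 137) = (√6*(-10))*68 = -10*√6*68 = -680*√6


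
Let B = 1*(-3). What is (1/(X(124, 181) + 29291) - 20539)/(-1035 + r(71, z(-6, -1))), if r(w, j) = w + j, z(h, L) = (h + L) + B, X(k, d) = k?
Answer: 302077342/14325105 ≈ 21.087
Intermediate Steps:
B = -3
z(h, L) = -3 + L + h (z(h, L) = (h + L) - 3 = (L + h) - 3 = -3 + L + h)
r(w, j) = j + w
(1/(X(124, 181) + 29291) - 20539)/(-1035 + r(71, z(-6, -1))) = (1/(124 + 29291) - 20539)/(-1035 + ((-3 - 1 - 6) + 71)) = (1/29415 - 20539)/(-1035 + (-10 + 71)) = (1/29415 - 20539)/(-1035 + 61) = -604154684/29415/(-974) = -604154684/29415*(-1/974) = 302077342/14325105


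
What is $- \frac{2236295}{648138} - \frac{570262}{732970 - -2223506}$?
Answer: $- \frac{96960569008}{26613950579} \approx -3.6432$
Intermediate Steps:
$- \frac{2236295}{648138} - \frac{570262}{732970 - -2223506} = \left(-2236295\right) \frac{1}{648138} - \frac{570262}{732970 + 2223506} = - \frac{2236295}{648138} - \frac{570262}{2956476} = - \frac{2236295}{648138} - \frac{285131}{1478238} = - \frac{96960569008}{26613950579}$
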